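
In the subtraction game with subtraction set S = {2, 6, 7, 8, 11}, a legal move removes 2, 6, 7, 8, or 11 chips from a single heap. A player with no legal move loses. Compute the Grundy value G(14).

0

n :  0  1  2  3  4  5  6  7  8  9 10 11 12 13 14
G :  0  0  1  1  0  0  1  1  2  2  3  3  2  2  0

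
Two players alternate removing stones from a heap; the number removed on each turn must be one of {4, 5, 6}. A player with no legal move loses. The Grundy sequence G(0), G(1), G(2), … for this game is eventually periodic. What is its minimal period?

G(0) = 0
G(1) = mex{} = 0
G(2) = mex{} = 0
G(3) = mex{} = 0
G(4) = mex{0} = 1
G(5) = mex{0,0} = 1
G(6) = mex{0,0,0} = 1
G(7) = mex{0,0,0} = 1
G(8) = mex{1,0,0} = 2
G(9) = mex{1,1,0} = 2
G(10) = mex{1,1,1} = 0
G(11) = mex{1,1,1} = 0
G(12) = mex{2,1,1} = 0
G(13) = mex{2,2,1} = 0
G(14) = mex{0,2,2} = 1
G(15) = mex{0,0,2} = 1
G(16) = mex{0,0,0} = 1
G(17) = mex{0,0,0} = 1
G(18) = mex{1,0,0} = 2
G(19) = mex{1,1,0} = 2
G(20) = mex{1,1,1} = 0
G(21) = mex{1,1,1} = 0
G(n+10) = G(n) holds for n = 0,…,5 (a full window of length max(S) = 6), so the sequence is purely periodic with period 10.

10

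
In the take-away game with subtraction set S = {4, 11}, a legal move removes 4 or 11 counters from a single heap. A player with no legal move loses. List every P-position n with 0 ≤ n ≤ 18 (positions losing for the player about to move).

0, 1, 2, 3, 8, 9, 10, 15, 16, 17, 18

n :  0  1  2  3  4  5  6  7  8  9 10 11 12 13 14 15 16 17 18
G :  0  0  0  0  1  1  1  1  0  0  0  2  1  1  1  0  0  0  0
P-positions are exactly the n with G(n) = 0.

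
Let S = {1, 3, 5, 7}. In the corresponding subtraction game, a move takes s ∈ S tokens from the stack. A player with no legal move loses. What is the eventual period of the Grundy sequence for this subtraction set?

2

n :  0  1  2  3  4  5  6  7  8  9 10 11 12 13 14
G :  0  1  0  1  0  1  0  1  0  1  0  1  0  1  0
G(n+2) = G(n) holds for n = 0,…,6 (a full window of length max(S) = 7), so the sequence is purely periodic with period 2.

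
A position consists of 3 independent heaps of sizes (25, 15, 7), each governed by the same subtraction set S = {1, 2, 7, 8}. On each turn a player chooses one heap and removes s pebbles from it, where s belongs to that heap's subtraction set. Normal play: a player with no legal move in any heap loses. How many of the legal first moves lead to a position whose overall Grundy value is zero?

All heaps use S = {1, 2, 7, 8}:
n :  0  1  2  3  4  5  6  7  8  9 10 11 12 13 14 15 16 17 18 19 20 21 22 23 24 25
G :  0  1  2  0  1  2  0  1  2  0  1  2  0  1  2  0  1  2  0  1  2  0  1  2  0  1
Heap A: G(25) = 1.
Heap B: G(15) = 0.
Heap C: G(7) = 1.
Combined Grundy value = 1 ⊕ 0 ⊕ 1 = 0.
A winning move leaves total XOR = 0, i.e. changes one component's Grundy value g to g ⊕ X where X is the current total.
Heap A: target g' = 1⊕0 = 1, but every legal move changes the Grundy value (mex property), so 0 moves.
Heap B: target g' = 0⊕0 = 0, but every legal move changes the Grundy value (mex property), so 0 moves.
Heap C: target g' = 1⊕0 = 1, but every legal move changes the Grundy value (mex property), so 0 moves.

0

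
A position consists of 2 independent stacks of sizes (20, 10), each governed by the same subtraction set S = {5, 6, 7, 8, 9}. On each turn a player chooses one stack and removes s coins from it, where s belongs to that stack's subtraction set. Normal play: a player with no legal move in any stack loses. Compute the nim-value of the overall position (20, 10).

3

All stacks use S = {5, 6, 7, 8, 9}:
G(0) = 0
G(1) = mex{} = 0
G(2) = mex{} = 0
G(3) = mex{} = 0
G(4) = mex{} = 0
G(5) = mex{0} = 1
G(6) = mex{0,0} = 1
G(7) = mex{0,0,0} = 1
G(8) = mex{0,0,0,0} = 1
G(9) = mex{0,0,0,0,0} = 1
G(10) = mex{1,0,0,0,0} = 2
G(11) = mex{1,1,0,0,0} = 2
G(12) = mex{1,1,1,0,0} = 2
G(13) = mex{1,1,1,1,0} = 2
G(14) = mex{1,1,1,1,1} = 0
G(15) = mex{2,1,1,1,1} = 0
G(16) = mex{2,2,1,1,1} = 0
G(17) = mex{2,2,2,1,1} = 0
G(18) = mex{2,2,2,2,1} = 0
G(19) = mex{0,2,2,2,2} = 1
G(20) = mex{0,0,2,2,2} = 1
Stack A: G(20) = 1.
Stack B: G(10) = 2.
Combined Grundy value = 1 ⊕ 2 = 3.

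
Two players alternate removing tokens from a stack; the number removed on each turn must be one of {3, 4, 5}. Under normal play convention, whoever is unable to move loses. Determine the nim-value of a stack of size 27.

1

n :  0  1  2  3  4  5  6  7  8  9 10 11 12 13 14 15 16 17 18 19 20 21 22 23 24 25 26 27
G :  0  0  0  1  1  1  2  2  0  0  0  1  1  1  2  2  0  0  0  1  1  1  2  2  0  0  0  1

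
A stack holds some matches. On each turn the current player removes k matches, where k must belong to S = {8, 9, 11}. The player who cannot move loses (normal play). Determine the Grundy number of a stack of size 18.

G(0) = 0
G(1) = mex{} = 0
G(2) = mex{} = 0
G(3) = mex{} = 0
G(4) = mex{} = 0
G(5) = mex{} = 0
G(6) = mex{} = 0
G(7) = mex{} = 0
G(8) = mex{0} = 1
G(9) = mex{0,0} = 1
G(10) = mex{0,0} = 1
G(11) = mex{0,0,0} = 1
G(12) = mex{0,0,0} = 1
G(13) = mex{0,0,0} = 1
G(14) = mex{0,0,0} = 1
G(15) = mex{0,0,0} = 1
G(16) = mex{1,0,0} = 2
G(17) = mex{1,1,0} = 2
G(18) = mex{1,1,0} = 2

2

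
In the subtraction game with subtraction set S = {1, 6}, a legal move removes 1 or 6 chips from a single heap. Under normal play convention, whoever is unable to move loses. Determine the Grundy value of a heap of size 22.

G(0) = 0
G(1) = mex{0} = 1
G(2) = mex{1} = 0
G(3) = mex{0} = 1
G(4) = mex{1} = 0
G(5) = mex{0} = 1
G(6) = mex{1,0} = 2
G(7) = mex{2,1} = 0
G(8) = mex{0,0} = 1
G(9) = mex{1,1} = 0
G(10) = mex{0,0} = 1
G(11) = mex{1,1} = 0
G(12) = mex{0,2} = 1
G(13) = mex{1,0} = 2
G(14) = mex{2,1} = 0
G(15) = mex{0,0} = 1
G(16) = mex{1,1} = 0
G(17) = mex{0,0} = 1
G(18) = mex{1,1} = 0
G(19) = mex{0,2} = 1
G(20) = mex{1,0} = 2
G(21) = mex{2,1} = 0
G(22) = mex{0,0} = 1

1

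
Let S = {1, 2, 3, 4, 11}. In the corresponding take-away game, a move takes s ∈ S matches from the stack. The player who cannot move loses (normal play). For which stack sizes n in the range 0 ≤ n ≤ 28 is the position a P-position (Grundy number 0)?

G(0) = 0
G(1) = mex{0} = 1
G(2) = mex{1,0} = 2
G(3) = mex{2,1,0} = 3
G(4) = mex{3,2,1,0} = 4
G(5) = mex{4,3,2,1} = 0
G(6) = mex{0,4,3,2} = 1
G(7) = mex{1,0,4,3} = 2
G(8) = mex{2,1,0,4} = 3
G(9) = mex{3,2,1,0} = 4
G(10) = mex{4,3,2,1} = 0
G(11) = mex{0,4,3,2,0} = 1
G(12) = mex{1,0,4,3,1} = 2
G(13) = mex{2,1,0,4,2} = 3
G(14) = mex{3,2,1,0,3} = 4
G(15) = mex{4,3,2,1,4} = 0
G(16) = mex{0,4,3,2,0} = 1
G(17) = mex{1,0,4,3,1} = 2
G(18) = mex{2,1,0,4,2} = 3
G(19) = mex{3,2,1,0,3} = 4
G(20) = mex{4,3,2,1,4} = 0
G(21) = mex{0,4,3,2,0} = 1
G(22) = mex{1,0,4,3,1} = 2
G(23) = mex{2,1,0,4,2} = 3
G(24) = mex{3,2,1,0,3} = 4
G(25) = mex{4,3,2,1,4} = 0
G(26) = mex{0,4,3,2,0} = 1
G(27) = mex{1,0,4,3,1} = 2
G(28) = mex{2,1,0,4,2} = 3
P-positions are exactly the n with G(n) = 0.

0, 5, 10, 15, 20, 25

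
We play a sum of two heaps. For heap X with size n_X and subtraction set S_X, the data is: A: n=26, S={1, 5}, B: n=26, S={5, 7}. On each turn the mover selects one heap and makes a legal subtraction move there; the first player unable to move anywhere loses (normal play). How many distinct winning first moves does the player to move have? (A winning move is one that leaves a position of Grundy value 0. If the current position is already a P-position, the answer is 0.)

0

Heap A, S = {1, 5}:
n :  0  1  2  3  4  5  6  7  8  9 10 11 12 13 14 15 16 17 18 19 20 21 22 23 24 25 26
G :  0  1  0  1  0  1  0  1  0  1  0  1  0  1  0  1  0  1  0  1  0  1  0  1  0  1  0
G_A(26) = 0.
Heap B, S = {5, 7}:
G(0) = 0
G(1) = mex{} = 0
G(2) = mex{} = 0
G(3) = mex{} = 0
G(4) = mex{} = 0
G(5) = mex{0} = 1
G(6) = mex{0} = 1
G(7) = mex{0,0} = 1
G(8) = mex{0,0} = 1
G(9) = mex{0,0} = 1
G(10) = mex{1,0} = 2
G(11) = mex{1,0} = 2
G(12) = mex{1,1} = 0
G(13) = mex{1,1} = 0
G(14) = mex{1,1} = 0
G(15) = mex{2,1} = 0
G(16) = mex{2,1} = 0
G(17) = mex{0,2} = 1
G(18) = mex{0,2} = 1
G(19) = mex{0,0} = 1
G(20) = mex{0,0} = 1
G(21) = mex{0,0} = 1
G(22) = mex{1,0} = 2
G(23) = mex{1,0} = 2
G(24) = mex{1,1} = 0
G(25) = mex{1,1} = 0
G(26) = mex{1,1} = 0
G_B(26) = 0.
Combined Grundy value = 0 ⊕ 0 = 0.
A winning move leaves total XOR = 0, i.e. changes one component's Grundy value g to g ⊕ X where X is the current total.
Heap A: target g' = 0⊕0 = 0, but every legal move changes the Grundy value (mex property), so 0 moves.
Heap B: target g' = 0⊕0 = 0, but every legal move changes the Grundy value (mex property), so 0 moves.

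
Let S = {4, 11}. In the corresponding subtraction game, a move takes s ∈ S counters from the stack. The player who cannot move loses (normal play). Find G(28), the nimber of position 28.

n :  0  1  2  3  4  5  6  7  8  9 10 11 12 13 14 15 16 17 18 19 20 21 22 23 24 25 26 27 28
G :  0  0  0  0  1  1  1  1  0  0  0  2  1  1  1  0  0  0  0  1  1  1  1  0  0  0  2  1  1

1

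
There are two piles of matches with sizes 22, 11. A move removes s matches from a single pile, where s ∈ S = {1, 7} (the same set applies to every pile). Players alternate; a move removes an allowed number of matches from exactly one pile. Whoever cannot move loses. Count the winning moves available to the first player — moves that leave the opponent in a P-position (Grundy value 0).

All piles use S = {1, 7}:
n :  0  1  2  3  4  5  6  7  8  9 10 11 12 13 14 15 16 17 18 19 20 21 22
G :  0  1  0  1  0  1  0  1  0  1  0  1  0  1  0  1  0  1  0  1  0  1  0
Pile A: G(22) = 0.
Pile B: G(11) = 1.
Combined Grundy value = 0 ⊕ 1 = 1.
A winning move leaves total XOR = 0, i.e. changes one component's Grundy value g to g ⊕ X where X is the current total.
Pile A: need g' = 0⊕1 = 1. Options: 22−1→G=1, 22−7→G=1. Hits: 2.
Pile B: need g' = 1⊕1 = 0. Options: 11−1→G=0, 11−7→G=0. Hits: 2.

4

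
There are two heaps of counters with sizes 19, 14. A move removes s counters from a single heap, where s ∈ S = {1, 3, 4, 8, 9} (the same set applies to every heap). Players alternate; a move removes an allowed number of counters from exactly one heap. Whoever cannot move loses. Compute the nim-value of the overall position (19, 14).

All heaps use S = {1, 3, 4, 8, 9}:
n :  0  1  2  3  4  5  6  7  8  9 10 11 12 13 14 15 16 17 18 19
G :  0  1  0  1  2  3  2  0  1  4  3  2  0  1  0  1  2  3  2  0
Heap A: G(19) = 0.
Heap B: G(14) = 0.
Combined Grundy value = 0 ⊕ 0 = 0.

0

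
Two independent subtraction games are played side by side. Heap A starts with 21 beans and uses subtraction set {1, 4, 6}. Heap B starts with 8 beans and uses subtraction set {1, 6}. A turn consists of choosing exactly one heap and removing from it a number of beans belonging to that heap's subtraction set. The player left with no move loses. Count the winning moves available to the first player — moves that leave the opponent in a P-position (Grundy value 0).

0

Heap A, S = {1, 4, 6}:
n :  0  1  2  3  4  5  6  7  8  9 10 11 12 13 14 15 16 17 18 19 20 21
G :  0  1  0  1  2  0  1  0  1  2  0  1  0  1  2  0  1  0  1  2  0  1
G_A(21) = 1.
Heap B, S = {1, 6}:
n : 0 1 2 3 4 5 6 7 8
G : 0 1 0 1 0 1 2 0 1
G_B(8) = 1.
Combined Grundy value = 1 ⊕ 1 = 0.
A winning move leaves total XOR = 0, i.e. changes one component's Grundy value g to g ⊕ X where X is the current total.
Heap A: target g' = 1⊕0 = 1, but every legal move changes the Grundy value (mex property), so 0 moves.
Heap B: target g' = 1⊕0 = 1, but every legal move changes the Grundy value (mex property), so 0 moves.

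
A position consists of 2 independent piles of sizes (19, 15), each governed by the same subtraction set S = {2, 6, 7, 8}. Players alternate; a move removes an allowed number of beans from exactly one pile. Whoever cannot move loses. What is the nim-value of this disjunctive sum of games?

All piles use S = {2, 6, 7, 8}:
n :  0  1  2  3  4  5  6  7  8  9 10 11 12 13 14 15 16 17 18 19
G :  0  0  1  1  0  0  1  1  2  2  3  3  2  2  0  0  1  1  0  0
Pile A: G(19) = 0.
Pile B: G(15) = 0.
Combined Grundy value = 0 ⊕ 0 = 0.

0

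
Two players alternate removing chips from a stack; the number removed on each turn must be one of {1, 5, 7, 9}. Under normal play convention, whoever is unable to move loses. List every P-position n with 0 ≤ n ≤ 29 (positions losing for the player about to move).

G(0) = 0
G(1) = mex{0} = 1
G(2) = mex{1} = 0
G(3) = mex{0} = 1
G(4) = mex{1} = 0
G(5) = mex{0,0} = 1
G(6) = mex{1,1} = 0
G(7) = mex{0,0,0} = 1
G(8) = mex{1,1,1} = 0
G(9) = mex{0,0,0,0} = 1
G(10) = mex{1,1,1,1} = 0
G(11) = mex{0,0,0,0} = 1
G(12) = mex{1,1,1,1} = 0
G(13) = mex{0,0,0,0} = 1
G(14) = mex{1,1,1,1} = 0
G(15) = mex{0,0,0,0} = 1
G(16) = mex{1,1,1,1} = 0
G(17) = mex{0,0,0,0} = 1
G(18) = mex{1,1,1,1} = 0
G(19) = mex{0,0,0,0} = 1
G(20) = mex{1,1,1,1} = 0
G(21) = mex{0,0,0,0} = 1
G(22) = mex{1,1,1,1} = 0
G(23) = mex{0,0,0,0} = 1
G(24) = mex{1,1,1,1} = 0
G(25) = mex{0,0,0,0} = 1
G(26) = mex{1,1,1,1} = 0
G(27) = mex{0,0,0,0} = 1
G(28) = mex{1,1,1,1} = 0
G(29) = mex{0,0,0,0} = 1
P-positions are exactly the n with G(n) = 0.

0, 2, 4, 6, 8, 10, 12, 14, 16, 18, 20, 22, 24, 26, 28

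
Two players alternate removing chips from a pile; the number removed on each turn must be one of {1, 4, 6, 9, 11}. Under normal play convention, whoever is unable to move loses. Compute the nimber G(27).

n :  0  1  2  3  4  5  6  7  8  9 10 11 12 13 14 15 16 17 18 19 20 21 22 23 24 25 26 27
G :  0  1  0  1  2  0  1  0  1  2  0  1  0  1  2  0  1  0  1  2  0  1  0  1  2  0  1  0

0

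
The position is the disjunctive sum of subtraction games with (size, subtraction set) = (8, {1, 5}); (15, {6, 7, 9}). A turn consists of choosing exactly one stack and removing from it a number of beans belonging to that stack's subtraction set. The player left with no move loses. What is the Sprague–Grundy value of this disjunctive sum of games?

Stack A, S = {1, 5}:
n : 0 1 2 3 4 5 6 7 8
G : 0 1 0 1 0 1 0 1 0
G_A(8) = 0.
Stack B, S = {6, 7, 9}:
n :  0  1  2  3  4  5  6  7  8  9 10 11 12 13 14 15
G :  0  0  0  0  0  0  1  1  1  1  1  1  2  2  2  0
G_B(15) = 0.
Combined Grundy value = 0 ⊕ 0 = 0.

0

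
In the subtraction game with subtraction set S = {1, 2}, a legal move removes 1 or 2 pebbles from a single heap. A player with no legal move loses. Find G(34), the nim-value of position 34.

1

G(0) = 0
G(1) = mex{0} = 1
G(2) = mex{1,0} = 2
G(3) = mex{2,1} = 0
G(4) = mex{0,2} = 1
G(5) = mex{1,0} = 2
G(6) = mex{2,1} = 0
G(7) = mex{0,2} = 1
G(8) = mex{1,0} = 2
G(9) = mex{2,1} = 0
G(10) = mex{0,2} = 1
G(11) = mex{1,0} = 2
G(12) = mex{2,1} = 0
G(13) = mex{0,2} = 1
G(14) = mex{1,0} = 2
G(15) = mex{2,1} = 0
G(16) = mex{0,2} = 1
G(17) = mex{1,0} = 2
G(18) = mex{2,1} = 0
G(19) = mex{0,2} = 1
G(20) = mex{1,0} = 2
G(21) = mex{2,1} = 0
G(22) = mex{0,2} = 1
G(23) = mex{1,0} = 2
G(24) = mex{2,1} = 0
G(25) = mex{0,2} = 1
G(26) = mex{1,0} = 2
G(27) = mex{2,1} = 0
G(28) = mex{0,2} = 1
G(29) = mex{1,0} = 2
G(30) = mex{2,1} = 0
G(31) = mex{0,2} = 1
G(32) = mex{1,0} = 2
G(33) = mex{2,1} = 0
G(34) = mex{0,2} = 1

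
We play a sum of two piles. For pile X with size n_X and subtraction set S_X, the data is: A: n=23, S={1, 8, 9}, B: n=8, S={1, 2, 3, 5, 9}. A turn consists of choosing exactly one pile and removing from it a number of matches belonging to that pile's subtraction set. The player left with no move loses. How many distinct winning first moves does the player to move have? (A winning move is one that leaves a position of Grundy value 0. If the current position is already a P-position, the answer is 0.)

2

Pile A, S = {1, 8, 9}:
G(0) = 0
G(1) = mex{0} = 1
G(2) = mex{1} = 0
G(3) = mex{0} = 1
G(4) = mex{1} = 0
G(5) = mex{0} = 1
G(6) = mex{1} = 0
G(7) = mex{0} = 1
G(8) = mex{1,0} = 2
G(9) = mex{2,1,0} = 3
G(10) = mex{3,0,1} = 2
G(11) = mex{2,1,0} = 3
G(12) = mex{3,0,1} = 2
G(13) = mex{2,1,0} = 3
G(14) = mex{3,0,1} = 2
G(15) = mex{2,1,0} = 3
G(16) = mex{3,2,1} = 0
G(17) = mex{0,3,2} = 1
G(18) = mex{1,2,3} = 0
G(19) = mex{0,3,2} = 1
G(20) = mex{1,2,3} = 0
G(21) = mex{0,3,2} = 1
G(22) = mex{1,2,3} = 0
G(23) = mex{0,3,2} = 1
G_A(23) = 1.
Pile B, S = {1, 2, 3, 5, 9}:
n : 0 1 2 3 4 5 6 7 8
G : 0 1 2 3 0 1 2 3 0
G_B(8) = 0.
Combined Grundy value = 1 ⊕ 0 = 1.
A winning move leaves total XOR = 0, i.e. changes one component's Grundy value g to g ⊕ X where X is the current total.
Pile A: need g' = 1⊕1 = 0. Options: 23−1→G=0, 23−8→G=3, 23−9→G=2. Hits: 1.
Pile B: need g' = 0⊕1 = 1. Options: 8−1→G=3, 8−2→G=2, 8−3→G=1, 8−5→G=3. Hits: 1.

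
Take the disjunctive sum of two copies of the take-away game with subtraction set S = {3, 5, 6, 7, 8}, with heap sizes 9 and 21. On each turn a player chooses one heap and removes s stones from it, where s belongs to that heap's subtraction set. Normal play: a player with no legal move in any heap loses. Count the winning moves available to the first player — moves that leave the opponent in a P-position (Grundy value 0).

All heaps use S = {3, 5, 6, 7, 8}:
G(0) = 0
G(1) = mex{} = 0
G(2) = mex{} = 0
G(3) = mex{0} = 1
G(4) = mex{0} = 1
G(5) = mex{0,0} = 1
G(6) = mex{1,0,0} = 2
G(7) = mex{1,0,0,0} = 2
G(8) = mex{1,1,0,0,0} = 2
G(9) = mex{2,1,1,0,0} = 3
G(10) = mex{2,1,1,1,0} = 3
G(11) = mex{2,2,1,1,1} = 0
G(12) = mex{3,2,2,1,1} = 0
G(13) = mex{3,2,2,2,1} = 0
G(14) = mex{0,3,2,2,2} = 1
G(15) = mex{0,3,3,2,2} = 1
G(16) = mex{0,0,3,3,2} = 1
G(17) = mex{1,0,0,3,3} = 2
G(18) = mex{1,0,0,0,3} = 2
G(19) = mex{1,1,0,0,0} = 2
G(20) = mex{2,1,1,0,0} = 3
G(21) = mex{2,1,1,1,0} = 3
Heap A: G(9) = 3.
Heap B: G(21) = 3.
Combined Grundy value = 3 ⊕ 3 = 0.
A winning move leaves total XOR = 0, i.e. changes one component's Grundy value g to g ⊕ X where X is the current total.
Heap A: target g' = 3⊕0 = 3, but every legal move changes the Grundy value (mex property), so 0 moves.
Heap B: target g' = 3⊕0 = 3, but every legal move changes the Grundy value (mex property), so 0 moves.

0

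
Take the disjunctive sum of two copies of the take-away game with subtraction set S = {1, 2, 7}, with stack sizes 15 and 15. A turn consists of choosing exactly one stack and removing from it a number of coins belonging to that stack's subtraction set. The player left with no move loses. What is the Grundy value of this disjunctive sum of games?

0

All stacks use S = {1, 2, 7}:
G(0) = 0
G(1) = mex{0} = 1
G(2) = mex{1,0} = 2
G(3) = mex{2,1} = 0
G(4) = mex{0,2} = 1
G(5) = mex{1,0} = 2
G(6) = mex{2,1} = 0
G(7) = mex{0,2,0} = 1
G(8) = mex{1,0,1} = 2
G(9) = mex{2,1,2} = 0
G(10) = mex{0,2,0} = 1
G(11) = mex{1,0,1} = 2
G(12) = mex{2,1,2} = 0
G(13) = mex{0,2,0} = 1
G(14) = mex{1,0,1} = 2
G(15) = mex{2,1,2} = 0
Stack A: G(15) = 0.
Stack B: G(15) = 0.
Combined Grundy value = 0 ⊕ 0 = 0.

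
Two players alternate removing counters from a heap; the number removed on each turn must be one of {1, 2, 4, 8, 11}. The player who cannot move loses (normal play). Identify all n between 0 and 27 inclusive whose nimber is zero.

G(0) = 0
G(1) = mex{0} = 1
G(2) = mex{1,0} = 2
G(3) = mex{2,1} = 0
G(4) = mex{0,2,0} = 1
G(5) = mex{1,0,1} = 2
G(6) = mex{2,1,2} = 0
G(7) = mex{0,2,0} = 1
G(8) = mex{1,0,1,0} = 2
G(9) = mex{2,1,2,1} = 0
G(10) = mex{0,2,0,2} = 1
G(11) = mex{1,0,1,0,0} = 2
G(12) = mex{2,1,2,1,1} = 0
G(13) = mex{0,2,0,2,2} = 1
G(14) = mex{1,0,1,0,0} = 2
G(15) = mex{2,1,2,1,1} = 0
G(16) = mex{0,2,0,2,2} = 1
G(17) = mex{1,0,1,0,0} = 2
G(18) = mex{2,1,2,1,1} = 0
G(19) = mex{0,2,0,2,2} = 1
G(20) = mex{1,0,1,0,0} = 2
G(21) = mex{2,1,2,1,1} = 0
G(22) = mex{0,2,0,2,2} = 1
G(23) = mex{1,0,1,0,0} = 2
G(24) = mex{2,1,2,1,1} = 0
G(25) = mex{0,2,0,2,2} = 1
G(26) = mex{1,0,1,0,0} = 2
G(27) = mex{2,1,2,1,1} = 0
P-positions are exactly the n with G(n) = 0.

0, 3, 6, 9, 12, 15, 18, 21, 24, 27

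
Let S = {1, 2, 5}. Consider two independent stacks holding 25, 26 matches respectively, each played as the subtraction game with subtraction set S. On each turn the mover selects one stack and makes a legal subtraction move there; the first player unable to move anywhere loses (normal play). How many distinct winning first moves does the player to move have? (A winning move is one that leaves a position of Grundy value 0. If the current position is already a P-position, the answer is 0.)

All stacks use S = {1, 2, 5}:
G(0) = 0
G(1) = mex{0} = 1
G(2) = mex{1,0} = 2
G(3) = mex{2,1} = 0
G(4) = mex{0,2} = 1
G(5) = mex{1,0,0} = 2
G(6) = mex{2,1,1} = 0
G(7) = mex{0,2,2} = 1
G(8) = mex{1,0,0} = 2
G(9) = mex{2,1,1} = 0
G(10) = mex{0,2,2} = 1
G(11) = mex{1,0,0} = 2
G(12) = mex{2,1,1} = 0
G(13) = mex{0,2,2} = 1
G(14) = mex{1,0,0} = 2
G(15) = mex{2,1,1} = 0
G(16) = mex{0,2,2} = 1
G(17) = mex{1,0,0} = 2
G(18) = mex{2,1,1} = 0
G(19) = mex{0,2,2} = 1
G(20) = mex{1,0,0} = 2
G(21) = mex{2,1,1} = 0
G(22) = mex{0,2,2} = 1
G(23) = mex{1,0,0} = 2
G(24) = mex{2,1,1} = 0
G(25) = mex{0,2,2} = 1
G(26) = mex{1,0,0} = 2
Stack A: G(25) = 1.
Stack B: G(26) = 2.
Combined Grundy value = 1 ⊕ 2 = 3.
A winning move leaves total XOR = 0, i.e. changes one component's Grundy value g to g ⊕ X where X is the current total.
Stack A: need g' = 1⊕3 = 2. Options: 25−1→G=0, 25−2→G=2, 25−5→G=2. Hits: 2.
Stack B: need g' = 2⊕3 = 1. Options: 26−1→G=1, 26−2→G=0, 26−5→G=0. Hits: 1.

3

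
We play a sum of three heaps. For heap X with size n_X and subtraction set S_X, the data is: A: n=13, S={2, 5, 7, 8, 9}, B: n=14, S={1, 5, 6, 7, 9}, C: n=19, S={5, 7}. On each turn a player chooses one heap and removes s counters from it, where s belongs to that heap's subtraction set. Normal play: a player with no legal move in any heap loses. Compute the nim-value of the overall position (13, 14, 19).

5

Heap A, S = {2, 5, 7, 8, 9}:
n :  0  1  2  3  4  5  6  7  8  9 10 11 12 13
G :  0  0  1  1  0  2  1  3  2  2  3  3  4  4
G_A(13) = 4.
Heap B, S = {1, 5, 6, 7, 9}:
n :  0  1  2  3  4  5  6  7  8  9 10 11 12 13 14
G :  0  1  0  1  0  1  2  3  2  3  2  3  0  1  0
G_B(14) = 0.
Heap C, S = {5, 7}:
G(0) = 0
G(1) = mex{} = 0
G(2) = mex{} = 0
G(3) = mex{} = 0
G(4) = mex{} = 0
G(5) = mex{0} = 1
G(6) = mex{0} = 1
G(7) = mex{0,0} = 1
G(8) = mex{0,0} = 1
G(9) = mex{0,0} = 1
G(10) = mex{1,0} = 2
G(11) = mex{1,0} = 2
G(12) = mex{1,1} = 0
G(13) = mex{1,1} = 0
G(14) = mex{1,1} = 0
G(15) = mex{2,1} = 0
G(16) = mex{2,1} = 0
G(17) = mex{0,2} = 1
G(18) = mex{0,2} = 1
G(19) = mex{0,0} = 1
G_C(19) = 1.
Combined Grundy value = 4 ⊕ 0 ⊕ 1 = 5.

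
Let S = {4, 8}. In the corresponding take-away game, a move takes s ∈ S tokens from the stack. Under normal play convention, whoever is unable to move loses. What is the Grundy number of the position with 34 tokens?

n :  0  1  2  3  4  5  6  7  8  9 10 11 12 13 14 15 16 17 18 19 20 21 22 23 24 25 26 27 28 29 30 31 32 33 34
G :  0  0  0  0  1  1  1  1  2  2  2  2  0  0  0  0  1  1  1  1  2  2  2  2  0  0  0  0  1  1  1  1  2  2  2

2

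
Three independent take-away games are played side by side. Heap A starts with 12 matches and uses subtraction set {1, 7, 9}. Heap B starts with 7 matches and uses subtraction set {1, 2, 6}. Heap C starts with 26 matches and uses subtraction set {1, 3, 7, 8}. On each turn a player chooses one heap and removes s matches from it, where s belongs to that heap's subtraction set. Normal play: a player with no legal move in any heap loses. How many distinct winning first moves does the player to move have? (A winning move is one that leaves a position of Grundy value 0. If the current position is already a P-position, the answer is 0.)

2

Heap A, S = {1, 7, 9}:
n :  0  1  2  3  4  5  6  7  8  9 10 11 12
G :  0  1  0  1  0  1  0  1  0  1  0  1  0
G_A(12) = 0.
Heap B, S = {1, 2, 6}:
n : 0 1 2 3 4 5 6 7
G : 0 1 2 0 1 2 3 0
G_B(7) = 0.
Heap C, S = {1, 3, 7, 8}:
G(0) = 0
G(1) = mex{0} = 1
G(2) = mex{1} = 0
G(3) = mex{0,0} = 1
G(4) = mex{1,1} = 0
G(5) = mex{0,0} = 1
G(6) = mex{1,1} = 0
G(7) = mex{0,0,0} = 1
G(8) = mex{1,1,1,0} = 2
G(9) = mex{2,0,0,1} = 3
G(10) = mex{3,1,1,0} = 2
G(11) = mex{2,2,0,1} = 3
G(12) = mex{3,3,1,0} = 2
G(13) = mex{2,2,0,1} = 3
G(14) = mex{3,3,1,0} = 2
G(15) = mex{2,2,2,1} = 0
G(16) = mex{0,3,3,2} = 1
G(17) = mex{1,2,2,3} = 0
G(18) = mex{0,0,3,2} = 1
G(19) = mex{1,1,2,3} = 0
G(20) = mex{0,0,3,2} = 1
G(21) = mex{1,1,2,3} = 0
G(22) = mex{0,0,0,2} = 1
G(23) = mex{1,1,1,0} = 2
G(24) = mex{2,0,0,1} = 3
G(25) = mex{3,1,1,0} = 2
G(26) = mex{2,2,0,1} = 3
G_C(26) = 3.
Combined Grundy value = 0 ⊕ 0 ⊕ 3 = 3.
A winning move leaves total XOR = 0, i.e. changes one component's Grundy value g to g ⊕ X where X is the current total.
Heap A: need g' = 0⊕3 = 3. Options: 12−1→G=1, 12−7→G=1, 12−9→G=1. Hits: 0.
Heap B: need g' = 0⊕3 = 3. Options: 7−1→G=3, 7−2→G=2, 7−6→G=1. Hits: 1.
Heap C: need g' = 3⊕3 = 0. Options: 26−1→G=2, 26−3→G=2, 26−7→G=0, 26−8→G=1. Hits: 1.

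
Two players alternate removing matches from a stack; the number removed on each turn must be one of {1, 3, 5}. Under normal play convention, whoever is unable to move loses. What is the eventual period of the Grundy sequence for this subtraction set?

n :  0  1  2  3  4  5  6  7  8  9 10 11 12 13 14
G :  0  1  0  1  0  1  0  1  0  1  0  1  0  1  0
G(n+2) = G(n) holds for n = 0,…,4 (a full window of length max(S) = 5), so the sequence is purely periodic with period 2.

2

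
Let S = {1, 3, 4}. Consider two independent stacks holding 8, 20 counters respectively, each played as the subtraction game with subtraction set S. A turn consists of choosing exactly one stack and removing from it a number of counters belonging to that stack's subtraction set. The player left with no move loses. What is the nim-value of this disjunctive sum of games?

3

All stacks use S = {1, 3, 4}:
n :  0  1  2  3  4  5  6  7  8  9 10 11 12 13 14 15 16 17 18 19 20
G :  0  1  0  1  2  3  2  0  1  0  1  2  3  2  0  1  0  1  2  3  2
Stack A: G(8) = 1.
Stack B: G(20) = 2.
Combined Grundy value = 1 ⊕ 2 = 3.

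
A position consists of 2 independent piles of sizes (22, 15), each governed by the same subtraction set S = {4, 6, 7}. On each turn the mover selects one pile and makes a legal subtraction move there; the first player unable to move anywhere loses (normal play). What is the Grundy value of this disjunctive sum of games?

All piles use S = {4, 6, 7}:
G(0) = 0
G(1) = mex{} = 0
G(2) = mex{} = 0
G(3) = mex{} = 0
G(4) = mex{0} = 1
G(5) = mex{0} = 1
G(6) = mex{0,0} = 1
G(7) = mex{0,0,0} = 1
G(8) = mex{1,0,0} = 2
G(9) = mex{1,0,0} = 2
G(10) = mex{1,1,0} = 2
G(11) = mex{1,1,1} = 0
G(12) = mex{2,1,1} = 0
G(13) = mex{2,1,1} = 0
G(14) = mex{2,2,1} = 0
G(15) = mex{0,2,2} = 1
G(16) = mex{0,2,2} = 1
G(17) = mex{0,0,2} = 1
G(18) = mex{0,0,0} = 1
G(19) = mex{1,0,0} = 2
G(20) = mex{1,0,0} = 2
G(21) = mex{1,1,0} = 2
G(22) = mex{1,1,1} = 0
Pile A: G(22) = 0.
Pile B: G(15) = 1.
Combined Grundy value = 0 ⊕ 1 = 1.

1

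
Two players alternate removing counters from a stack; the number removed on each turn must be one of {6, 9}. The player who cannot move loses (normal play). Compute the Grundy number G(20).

n :  0  1  2  3  4  5  6  7  8  9 10 11 12 13 14 15 16 17 18 19 20
G :  0  0  0  0  0  0  1  1  1  1  1  1  2  2  2  0  0  0  0  0  0

0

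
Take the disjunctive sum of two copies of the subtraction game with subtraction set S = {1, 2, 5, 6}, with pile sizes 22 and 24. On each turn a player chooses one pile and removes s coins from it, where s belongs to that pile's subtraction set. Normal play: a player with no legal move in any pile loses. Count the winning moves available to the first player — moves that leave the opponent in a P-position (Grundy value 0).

All piles use S = {1, 2, 5, 6}:
G(0) = 0
G(1) = mex{0} = 1
G(2) = mex{1,0} = 2
G(3) = mex{2,1} = 0
G(4) = mex{0,2} = 1
G(5) = mex{1,0,0} = 2
G(6) = mex{2,1,1,0} = 3
G(7) = mex{3,2,2,1} = 0
G(8) = mex{0,3,0,2} = 1
G(9) = mex{1,0,1,0} = 2
G(10) = mex{2,1,2,1} = 0
G(11) = mex{0,2,3,2} = 1
G(12) = mex{1,0,0,3} = 2
G(13) = mex{2,1,1,0} = 3
G(14) = mex{3,2,2,1} = 0
G(15) = mex{0,3,0,2} = 1
G(16) = mex{1,0,1,0} = 2
G(17) = mex{2,1,2,1} = 0
G(18) = mex{0,2,3,2} = 1
G(19) = mex{1,0,0,3} = 2
G(20) = mex{2,1,1,0} = 3
G(21) = mex{3,2,2,1} = 0
G(22) = mex{0,3,0,2} = 1
G(23) = mex{1,0,1,0} = 2
G(24) = mex{2,1,2,1} = 0
Pile A: G(22) = 1.
Pile B: G(24) = 0.
Combined Grundy value = 1 ⊕ 0 = 1.
A winning move leaves total XOR = 0, i.e. changes one component's Grundy value g to g ⊕ X where X is the current total.
Pile A: need g' = 1⊕1 = 0. Options: 22−1→G=0, 22−2→G=3, 22−5→G=0, 22−6→G=2. Hits: 2.
Pile B: need g' = 0⊕1 = 1. Options: 24−1→G=2, 24−2→G=1, 24−5→G=2, 24−6→G=1. Hits: 2.

4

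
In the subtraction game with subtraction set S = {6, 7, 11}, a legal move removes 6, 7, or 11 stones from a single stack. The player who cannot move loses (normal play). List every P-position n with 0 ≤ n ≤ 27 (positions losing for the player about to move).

0, 1, 2, 3, 4, 5, 17, 18, 19, 20, 21, 22

n :  0  1  2  3  4  5  6  7  8  9 10 11 12 13 14 15 16 17 18 19 20 21 22 23 24 25 26 27
G :  0  0  0  0  0  0  1  1  1  1  1  1  2  2  2  2  2  0  0  0  0  0  0  1  1  1  1  1
P-positions are exactly the n with G(n) = 0.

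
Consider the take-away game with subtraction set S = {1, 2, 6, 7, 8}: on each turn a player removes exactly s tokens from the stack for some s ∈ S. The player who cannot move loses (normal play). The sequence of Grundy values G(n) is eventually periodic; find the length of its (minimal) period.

n :  0  1  2  3  4  5  6  7  8  9 10 11 12 13 14 15 16 17 18 19 20 21 22 23 24 25
G :  0  1  2  0  1  2  3  4  5  3  4  5  0  1  2  0  1  2  3  4  5  3  4  5  0  1
G(n+12) = G(n) holds for n = 0,…,7 (a full window of length max(S) = 8), so the sequence is purely periodic with period 12.

12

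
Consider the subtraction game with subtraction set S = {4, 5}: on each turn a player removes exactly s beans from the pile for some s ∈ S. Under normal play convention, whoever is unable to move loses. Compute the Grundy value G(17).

G(0) = 0
G(1) = mex{} = 0
G(2) = mex{} = 0
G(3) = mex{} = 0
G(4) = mex{0} = 1
G(5) = mex{0,0} = 1
G(6) = mex{0,0} = 1
G(7) = mex{0,0} = 1
G(8) = mex{1,0} = 2
G(9) = mex{1,1} = 0
G(10) = mex{1,1} = 0
G(11) = mex{1,1} = 0
G(12) = mex{2,1} = 0
G(13) = mex{0,2} = 1
G(14) = mex{0,0} = 1
G(15) = mex{0,0} = 1
G(16) = mex{0,0} = 1
G(17) = mex{1,0} = 2

2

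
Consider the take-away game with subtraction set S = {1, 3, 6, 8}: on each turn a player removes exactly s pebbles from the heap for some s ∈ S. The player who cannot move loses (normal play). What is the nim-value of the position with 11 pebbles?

n :  0  1  2  3  4  5  6  7  8  9 10 11
G :  0  1  0  1  0  1  2  3  2  0  1  0

0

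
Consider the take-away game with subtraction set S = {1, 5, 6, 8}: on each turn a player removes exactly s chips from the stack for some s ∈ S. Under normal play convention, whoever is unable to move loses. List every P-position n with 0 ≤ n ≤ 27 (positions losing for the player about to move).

0, 2, 4, 11, 13, 15, 22, 24, 26

n :  0  1  2  3  4  5  6  7  8  9 10 11 12 13 14 15 16 17 18 19 20 21 22 23 24 25 26 27
G :  0  1  0  1  0  1  2  3  2  3  2  0  1  0  1  0  1  2  3  2  3  2  0  1  0  1  0  1
P-positions are exactly the n with G(n) = 0.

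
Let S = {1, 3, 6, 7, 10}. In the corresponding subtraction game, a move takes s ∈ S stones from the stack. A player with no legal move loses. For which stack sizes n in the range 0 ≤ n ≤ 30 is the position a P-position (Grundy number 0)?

G(0) = 0
G(1) = mex{0} = 1
G(2) = mex{1} = 0
G(3) = mex{0,0} = 1
G(4) = mex{1,1} = 0
G(5) = mex{0,0} = 1
G(6) = mex{1,1,0} = 2
G(7) = mex{2,0,1,0} = 3
G(8) = mex{3,1,0,1} = 2
G(9) = mex{2,2,1,0} = 3
G(10) = mex{3,3,0,1,0} = 2
G(11) = mex{2,2,1,0,1} = 3
G(12) = mex{3,3,2,1,0} = 4
G(13) = mex{4,2,3,2,1} = 0
G(14) = mex{0,3,2,3,0} = 1
G(15) = mex{1,4,3,2,1} = 0
G(16) = mex{0,0,2,3,2} = 1
G(17) = mex{1,1,3,2,3} = 0
G(18) = mex{0,0,4,3,2} = 1
G(19) = mex{1,1,0,4,3} = 2
G(20) = mex{2,0,1,0,2} = 3
G(21) = mex{3,1,0,1,3} = 2
G(22) = mex{2,2,1,0,4} = 3
G(23) = mex{3,3,0,1,0} = 2
G(24) = mex{2,2,1,0,1} = 3
G(25) = mex{3,3,2,1,0} = 4
G(26) = mex{4,2,3,2,1} = 0
G(27) = mex{0,3,2,3,0} = 1
G(28) = mex{1,4,3,2,1} = 0
G(29) = mex{0,0,2,3,2} = 1
G(30) = mex{1,1,3,2,3} = 0
P-positions are exactly the n with G(n) = 0.

0, 2, 4, 13, 15, 17, 26, 28, 30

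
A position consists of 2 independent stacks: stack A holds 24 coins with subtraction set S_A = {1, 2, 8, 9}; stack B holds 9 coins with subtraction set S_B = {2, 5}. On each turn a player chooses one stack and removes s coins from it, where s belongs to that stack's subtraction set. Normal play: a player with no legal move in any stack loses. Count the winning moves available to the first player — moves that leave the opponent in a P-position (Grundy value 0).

Stack A, S = {1, 2, 8, 9}:
G(0) = 0
G(1) = mex{0} = 1
G(2) = mex{1,0} = 2
G(3) = mex{2,1} = 0
G(4) = mex{0,2} = 1
G(5) = mex{1,0} = 2
G(6) = mex{2,1} = 0
G(7) = mex{0,2} = 1
G(8) = mex{1,0,0} = 2
G(9) = mex{2,1,1,0} = 3
G(10) = mex{3,2,2,1} = 0
G(11) = mex{0,3,0,2} = 1
G(12) = mex{1,0,1,0} = 2
G(13) = mex{2,1,2,1} = 0
G(14) = mex{0,2,0,2} = 1
G(15) = mex{1,0,1,0} = 2
G(16) = mex{2,1,2,1} = 0
G(17) = mex{0,2,3,2} = 1
G(18) = mex{1,0,0,3} = 2
G(19) = mex{2,1,1,0} = 3
G(20) = mex{3,2,2,1} = 0
G(21) = mex{0,3,0,2} = 1
G(22) = mex{1,0,1,0} = 2
G(23) = mex{2,1,2,1} = 0
G(24) = mex{0,2,0,2} = 1
G_A(24) = 1.
Stack B, S = {2, 5}:
G(0) = 0
G(1) = mex{} = 0
G(2) = mex{0} = 1
G(3) = mex{0} = 1
G(4) = mex{1} = 0
G(5) = mex{1,0} = 2
G(6) = mex{0,0} = 1
G(7) = mex{2,1} = 0
G(8) = mex{1,1} = 0
G(9) = mex{0,0} = 1
G_B(9) = 1.
Combined Grundy value = 1 ⊕ 1 = 0.
A winning move leaves total XOR = 0, i.e. changes one component's Grundy value g to g ⊕ X where X is the current total.
Stack A: target g' = 1⊕0 = 1, but every legal move changes the Grundy value (mex property), so 0 moves.
Stack B: target g' = 1⊕0 = 1, but every legal move changes the Grundy value (mex property), so 0 moves.

0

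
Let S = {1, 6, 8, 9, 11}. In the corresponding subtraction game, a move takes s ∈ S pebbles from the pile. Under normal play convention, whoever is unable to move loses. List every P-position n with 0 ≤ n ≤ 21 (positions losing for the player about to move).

n :  0  1  2  3  4  5  6  7  8  9 10 11 12 13 14 15 16 17 18 19 20 21
G :  0  1  0  1  0  1  2  0  1  2  3  2  3  2  0  1  2  0  1  0  1  0
P-positions are exactly the n with G(n) = 0.

0, 2, 4, 7, 14, 17, 19, 21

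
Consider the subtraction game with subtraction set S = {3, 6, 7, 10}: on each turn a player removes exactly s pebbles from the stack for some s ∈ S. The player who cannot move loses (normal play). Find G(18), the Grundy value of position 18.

1

n :  0  1  2  3  4  5  6  7  8  9 10 11 12 13 14 15 16 17 18
G :  0  0  0  1  1  1  2  2  2  3  3  3  4  0  0  0  1  1  1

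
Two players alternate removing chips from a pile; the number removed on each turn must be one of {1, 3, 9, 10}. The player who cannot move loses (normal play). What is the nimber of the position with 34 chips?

G(0) = 0
G(1) = mex{0} = 1
G(2) = mex{1} = 0
G(3) = mex{0,0} = 1
G(4) = mex{1,1} = 0
G(5) = mex{0,0} = 1
G(6) = mex{1,1} = 0
G(7) = mex{0,0} = 1
G(8) = mex{1,1} = 0
G(9) = mex{0,0,0} = 1
G(10) = mex{1,1,1,0} = 2
G(11) = mex{2,0,0,1} = 3
G(12) = mex{3,1,1,0} = 2
G(13) = mex{2,2,0,1} = 3
G(14) = mex{3,3,1,0} = 2
G(15) = mex{2,2,0,1} = 3
G(16) = mex{3,3,1,0} = 2
G(17) = mex{2,2,0,1} = 3
G(18) = mex{3,3,1,0} = 2
G(19) = mex{2,2,2,1} = 0
G(20) = mex{0,3,3,2} = 1
G(21) = mex{1,2,2,3} = 0
G(22) = mex{0,0,3,2} = 1
G(23) = mex{1,1,2,3} = 0
G(24) = mex{0,0,3,2} = 1
G(25) = mex{1,1,2,3} = 0
G(26) = mex{0,0,3,2} = 1
G(27) = mex{1,1,2,3} = 0
G(28) = mex{0,0,0,2} = 1
G(29) = mex{1,1,1,0} = 2
G(30) = mex{2,0,0,1} = 3
G(31) = mex{3,1,1,0} = 2
G(32) = mex{2,2,0,1} = 3
G(33) = mex{3,3,1,0} = 2
G(34) = mex{2,2,0,1} = 3

3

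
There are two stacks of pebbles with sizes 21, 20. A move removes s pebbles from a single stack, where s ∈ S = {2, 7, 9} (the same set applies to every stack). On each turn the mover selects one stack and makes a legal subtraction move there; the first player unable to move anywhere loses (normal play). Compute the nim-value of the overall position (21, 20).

1

All stacks use S = {2, 7, 9}:
n :  0  1  2  3  4  5  6  7  8  9 10 11 12 13 14 15 16 17 18 19 20 21
G :  0  0  1  1  0  0  1  1  2  2  3  3  2  2  3  0  0  1  1  0  0  1
Stack A: G(21) = 1.
Stack B: G(20) = 0.
Combined Grundy value = 1 ⊕ 0 = 1.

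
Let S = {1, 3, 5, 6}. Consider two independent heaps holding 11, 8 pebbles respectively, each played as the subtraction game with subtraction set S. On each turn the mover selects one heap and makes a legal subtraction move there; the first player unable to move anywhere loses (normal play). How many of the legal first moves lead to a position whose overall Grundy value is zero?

4

All heaps use S = {1, 3, 5, 6}:
n :  0  1  2  3  4  5  6  7  8  9 10 11
G :  0  1  0  1  0  1  2  3  2  3  2  0
Heap A: G(11) = 0.
Heap B: G(8) = 2.
Combined Grundy value = 0 ⊕ 2 = 2.
A winning move leaves total XOR = 0, i.e. changes one component's Grundy value g to g ⊕ X where X is the current total.
Heap A: need g' = 0⊕2 = 2. Options: 11−1→G=2, 11−3→G=2, 11−5→G=2, 11−6→G=1. Hits: 3.
Heap B: need g' = 2⊕2 = 0. Options: 8−1→G=3, 8−3→G=1, 8−5→G=1, 8−6→G=0. Hits: 1.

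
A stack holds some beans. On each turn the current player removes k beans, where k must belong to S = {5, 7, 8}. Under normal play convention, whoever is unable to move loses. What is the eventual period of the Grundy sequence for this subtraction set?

n :  0  1  2  3  4  5  6  7  8  9 10 11 12 13 14 15 16 17 18 19 20 21 22 23 24 25 26 27
G :  0  0  0  0  0  1  1  1  1  1  2  2  2  0  0  0  0  0  1  1  1  1  1  2  2  2  0  0
G(n+13) = G(n) holds for n = 0,…,7 (a full window of length max(S) = 8), so the sequence is purely periodic with period 13.

13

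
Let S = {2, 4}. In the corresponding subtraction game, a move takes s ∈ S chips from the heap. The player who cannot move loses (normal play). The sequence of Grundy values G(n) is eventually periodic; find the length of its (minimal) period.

6

G(0) = 0
G(1) = mex{} = 0
G(2) = mex{0} = 1
G(3) = mex{0} = 1
G(4) = mex{1,0} = 2
G(5) = mex{1,0} = 2
G(6) = mex{2,1} = 0
G(7) = mex{2,1} = 0
G(8) = mex{0,2} = 1
G(9) = mex{0,2} = 1
G(10) = mex{1,0} = 2
G(11) = mex{1,0} = 2
G(12) = mex{2,1} = 0
G(13) = mex{2,1} = 0
G(14) = mex{0,2} = 1
G(n+6) = G(n) holds for n = 0,…,3 (a full window of length max(S) = 4), so the sequence is purely periodic with period 6.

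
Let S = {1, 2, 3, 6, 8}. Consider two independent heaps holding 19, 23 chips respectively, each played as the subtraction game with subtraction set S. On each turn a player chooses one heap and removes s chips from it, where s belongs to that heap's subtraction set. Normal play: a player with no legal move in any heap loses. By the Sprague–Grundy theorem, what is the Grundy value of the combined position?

All heaps use S = {1, 2, 3, 6, 8}:
n :  0  1  2  3  4  5  6  7  8  9 10 11 12 13 14 15 16 17 18 19 20 21 22 23
G :  0  1  2  3  0  1  2  3  4  0  1  2  3  0  1  2  3  4  0  1  2  3  0  1
Heap A: G(19) = 1.
Heap B: G(23) = 1.
Combined Grundy value = 1 ⊕ 1 = 0.

0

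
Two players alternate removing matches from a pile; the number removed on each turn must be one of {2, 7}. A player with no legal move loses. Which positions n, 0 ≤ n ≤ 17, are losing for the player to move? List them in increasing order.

0, 1, 4, 5, 9, 10, 13, 14

n :  0  1  2  3  4  5  6  7  8  9 10 11 12 13 14 15 16 17
G :  0  0  1  1  0  0  1  1  2  0  0  1  1  0  0  1  1  2
P-positions are exactly the n with G(n) = 0.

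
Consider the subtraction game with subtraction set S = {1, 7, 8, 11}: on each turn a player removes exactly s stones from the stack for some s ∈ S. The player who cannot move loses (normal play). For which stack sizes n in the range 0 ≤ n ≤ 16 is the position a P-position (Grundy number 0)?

0, 2, 4, 6, 16

n :  0  1  2  3  4  5  6  7  8  9 10 11 12 13 14 15 16
G :  0  1  0  1  0  1  0  1  2  3  2  3  2  3  2  3  0
P-positions are exactly the n with G(n) = 0.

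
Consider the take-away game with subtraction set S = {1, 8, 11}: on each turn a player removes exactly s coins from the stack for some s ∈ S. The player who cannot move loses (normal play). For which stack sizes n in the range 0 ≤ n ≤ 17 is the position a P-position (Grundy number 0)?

0, 2, 4, 6, 9, 16

G(0) = 0
G(1) = mex{0} = 1
G(2) = mex{1} = 0
G(3) = mex{0} = 1
G(4) = mex{1} = 0
G(5) = mex{0} = 1
G(6) = mex{1} = 0
G(7) = mex{0} = 1
G(8) = mex{1,0} = 2
G(9) = mex{2,1} = 0
G(10) = mex{0,0} = 1
G(11) = mex{1,1,0} = 2
G(12) = mex{2,0,1} = 3
G(13) = mex{3,1,0} = 2
G(14) = mex{2,0,1} = 3
G(15) = mex{3,1,0} = 2
G(16) = mex{2,2,1} = 0
G(17) = mex{0,0,0} = 1
P-positions are exactly the n with G(n) = 0.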